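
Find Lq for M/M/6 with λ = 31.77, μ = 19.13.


a = λ/μ = 1.6607; ρ = a/6 = 0.2768
P₀ = 0.189908
Lq = P₀·a^c·ρ / (c!·(1−ρ)²) = 0.189908·20.98039·0.2768/(720·0.52303)
= 0.002929

Final: 0.002929


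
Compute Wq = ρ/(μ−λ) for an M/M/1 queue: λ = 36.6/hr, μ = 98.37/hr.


ρ = 36.6/98.37 = 0.3721
Wq = ρ/(μ−λ) = 0.3721/(98.37 − 36.6) = 0.3721/61.77 = 0.006023 hr

Final: 0.006023 hr


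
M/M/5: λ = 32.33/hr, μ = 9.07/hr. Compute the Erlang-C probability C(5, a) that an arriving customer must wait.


a = λ/μ = 3.5645; ρ = a/5 = 0.7129
P₀ = 0.023870 (from M/M/c formula)
C(c,a) = [a^c/(c!(1−ρ))]·P₀ = [575.42945/(120·0.2871)]·0.023870
= 16.70233·0.023870 = 0.398678

Final: 0.398678


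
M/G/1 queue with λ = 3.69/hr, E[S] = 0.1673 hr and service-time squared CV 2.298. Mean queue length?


ρ = λ·E[S] = 3.69·0.1673 = 0.6173
Lq = ρ²(1+C_s²)/(2(1−ρ)) = 0.3811·(1+2.298)/(2·0.3827)
= 0.3811·3.2980/0.7653 = 1.64229

Final: 1.64229


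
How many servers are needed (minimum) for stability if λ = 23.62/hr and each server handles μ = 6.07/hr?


Stability requires cμ > λ ⇔ c > λ/μ.
λ/μ = 23.62/6.07 = 3.8913
Minimum integer c = ⌊3.8913⌋ + 1 = 4
Check: 4·6.07 = 24.28 > 23.62, while 3·6.07 = 18.21 ≤ 23.62

Final: 4 servers


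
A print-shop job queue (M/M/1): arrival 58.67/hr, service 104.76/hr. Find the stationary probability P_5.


ρ = 58.67/104.76 = 0.5600
P_n = (1−ρ)·ρ^n = (1 − 0.5600)·0.5600^5 = 0.4400·0.055094 = 0.024239

Final: 0.024239


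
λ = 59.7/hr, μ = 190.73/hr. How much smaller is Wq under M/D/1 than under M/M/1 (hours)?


ρ = 59.7/190.73 = 0.3130
Wq(M/M/1) = ρ/(μ−λ) = 0.3130/131.03 = 0.002389 hr
Wq(M/D/1) = ρ/(2(μ−λ)) = 0.001194 hr
Savings = 0.002389 − 0.001194 = 0.001194 hr

Final: 0.001194 hr


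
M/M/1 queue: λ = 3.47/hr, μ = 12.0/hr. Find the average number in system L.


ρ = λ/μ = 3.47/12.0 = 0.2892
L = ρ/(1−ρ) = 0.2892/(1 − 0.2892) = 0.2892/0.7108 = 0.4068

Final: 0.4068


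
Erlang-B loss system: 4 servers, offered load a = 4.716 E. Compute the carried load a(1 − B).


B(4,4.716) = 0.375225 (Erlang-B)
Carried load = a(1 − B) = 4.716·(1 − 0.375225) = 4.716·0.624775 = 2.9464 E

Final: 2.9464 Erlangs


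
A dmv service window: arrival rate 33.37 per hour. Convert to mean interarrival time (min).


Mean interarrival time = 1/λ = 1/33.37 hour = 0.02997 hour
In minutes: 0.02997 × 60 = 1.7980 min

Final: 1.7980 min


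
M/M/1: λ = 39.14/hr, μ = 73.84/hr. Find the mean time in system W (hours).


W = 1/(μ−λ) = 1/(73.84 − 39.14) = 1/34.70 = 0.02882 hr

Final: 0.02882 hr


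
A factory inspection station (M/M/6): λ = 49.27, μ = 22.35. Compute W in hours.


a = 2.2045; ρ = 0.3674; P₀ = 0.110014
Lq = P₀·a^c·ρ/(c!(1−ρ)²) = 0.01610
Wq = Lq/λ = 0.01610/49.27 = 0.0003268 hr
W = Wq + 1/μ = 0.0003268 + 0.04474 = 0.04507 hr

Final: 0.04507 hr


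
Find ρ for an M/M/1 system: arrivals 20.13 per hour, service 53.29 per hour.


ρ = λ/μ = 20.13/53.29 = 0.3777

Final: 0.3777


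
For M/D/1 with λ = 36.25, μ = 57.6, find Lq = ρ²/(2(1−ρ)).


ρ = 36.25/57.6 = 0.6293
M/D/1: Lq = ρ²/(2(1−ρ)) = 0.3961/(2·0.3707) = 0.53428

Final: 0.53428


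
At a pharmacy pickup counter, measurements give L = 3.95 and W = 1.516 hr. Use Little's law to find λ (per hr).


λ = L/W = 3.95/1.516 = 2.6055 /hr

Final: 2.6055 /hr


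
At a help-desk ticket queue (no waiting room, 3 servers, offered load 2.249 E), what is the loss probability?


B(c,a) = (a^c/c!) / Σ_{k=0}^{c} a^k/k!
a^3/3! = 1.895907
Σ terms (k=0..3): 1.00000 + 2.24900 + 2.52900 + 1.89591 = 7.673908
B = 1.895907/7.673908 = 0.247059

Final: 0.247059


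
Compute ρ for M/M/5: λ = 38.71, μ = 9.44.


ρ = λ/(cμ) = 38.71/(5·9.44) = 38.71/47.20 = 0.8201

Final: 0.8201


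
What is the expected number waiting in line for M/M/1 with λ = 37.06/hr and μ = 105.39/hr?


ρ = 37.06/105.39 = 0.3516
Lq = ρ²/(1−ρ) = 0.1237/0.6484 = 0.1907

Final: 0.1907


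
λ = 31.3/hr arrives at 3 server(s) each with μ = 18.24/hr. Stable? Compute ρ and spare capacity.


Total capacity cμ = 3·18.24 = 54.72/hr
ρ = λ/(cμ) = 31.3/54.72 = 0.5720
Stable ⇔ ρ < 1: YES
Spare capacity = cμ − λ = 54.72 − 31.3 = 23.42/hr

Final: ρ = 0.5720; stable; margin = 23.42/hr


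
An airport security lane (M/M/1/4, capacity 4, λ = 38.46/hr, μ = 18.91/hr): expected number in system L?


ρ = 38.46/18.91 = 2.0338
L = ρ[1 − (K+1)ρ^K + Kρ^(K+1)] / [(1−ρ)(1−ρ^(K+1))]
Numerator: 2.0338·(1 − 5·17.110827 + 4·34.800762) = 111.147392
Denominator: (-1.0338)·(-33.800762) = 34.944733
L = 111.147392/34.944733 = 3.1807

Final: 3.1807


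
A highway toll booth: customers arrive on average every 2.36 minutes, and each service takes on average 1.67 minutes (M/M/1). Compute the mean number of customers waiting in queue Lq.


λ = 60/2.36 = 25.4237 /hr
μ = 60/1.67 = 35.9281 /hr
ρ = λ/μ = 25.4237/35.9281 = 0.7076
Lq = ρ²/(1−ρ) = 0.5007/0.2924 = 1.7127

Final: 1.7127


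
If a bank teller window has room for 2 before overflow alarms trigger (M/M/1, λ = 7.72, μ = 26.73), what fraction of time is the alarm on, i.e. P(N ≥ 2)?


ρ = 7.72/26.73 = 0.2888
P(N ≥ n) = ρ^n = 0.2888^2 = 0.083414

Final: 0.083414


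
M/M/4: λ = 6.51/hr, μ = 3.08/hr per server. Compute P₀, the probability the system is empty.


a = λ/μ = 6.51/3.08 = 2.1136; ρ = a/c = 0.5284
Σ_{k=0}^{3} a^k/k! (terms k=0..3) = 1.00000 + 2.11364 + 2.23373 + 1.57376 = 6.92113
Tail: a^4/(4!(1−ρ)) = 19.95819/(24·0.4716) = 1.76337
P₀ = 1/(6.92113 + 1.76337) = 1/8.68450 = 0.115148

Final: 0.115148


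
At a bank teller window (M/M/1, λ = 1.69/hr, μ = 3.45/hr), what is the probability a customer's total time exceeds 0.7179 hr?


W ~ Exponential(μ−λ) for M/M/1.
μ − λ = 3.45 − 1.69 = 1.7600
P(W > t) = e^{−(μ−λ)t} = e^{−1.2635} = 0.282662

Final: 0.282662


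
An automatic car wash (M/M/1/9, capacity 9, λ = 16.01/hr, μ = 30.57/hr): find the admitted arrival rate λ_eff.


ρ = 0.5237; P_K = (1−ρ)ρ^9/(1−ρ^10) = 0.001414
λ_eff = λ(1 − P_K) = 16.01·(1 − 0.001414) = 16.01·0.998586 = 15.9874 /hr

Final: 15.9874 /hr


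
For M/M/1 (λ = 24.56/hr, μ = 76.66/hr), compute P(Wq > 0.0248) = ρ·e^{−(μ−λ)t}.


ρ = 24.56/76.66 = 0.3204
P(Wq > t) = ρ·e^{−(μ−λ)t} = 0.3204·e^{−1.2921}
= 0.3204·0.274699 = 0.088007

Final: 0.088007


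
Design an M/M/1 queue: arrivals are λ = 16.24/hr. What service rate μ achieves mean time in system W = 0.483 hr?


W = 1/(μ−λ) ⇒ μ − λ = 1/W = 1/0.483 = 2.0704
μ = λ + 1/W = 16.24 + 2.0704 = 18.3104 per hr

Final: 18.3104 /hr


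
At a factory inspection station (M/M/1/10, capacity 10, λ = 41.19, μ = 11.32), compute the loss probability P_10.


ρ = λ/μ = 41.19/11.32 = 3.6387
P_K = (1−ρ)ρ^K/(1−ρ^(K+1)) = (-2.6387·406868.109543)/(1 − 1480467.971030)
= -1073599.861487/-1480466.971030 = 0.725177

Final: 0.725177


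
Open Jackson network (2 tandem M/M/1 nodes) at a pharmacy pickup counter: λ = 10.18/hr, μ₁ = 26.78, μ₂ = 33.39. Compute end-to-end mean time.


Each node sees arrival rate λ = 10.18/hr (tandem ⇒ throughput preserved).
W₁ = 1/(μ₁−λ) = 1/(26.78−10.18) = 0.06024 hr
W₂ = 1/(μ₂−λ) = 1/(33.39−10.18) = 0.04308 hr
W_total = W₁ + W₂ = 0.06024 + 0.04308 = 0.10333 hr

Final: 0.10333 hr


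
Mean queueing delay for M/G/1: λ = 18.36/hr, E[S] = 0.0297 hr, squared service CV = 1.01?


ρ = λ·E[S] = 18.36·0.0297 = 0.5453
E[S²] = E[S]²(1+C_s²) = 0.0297²·(1+1.01) = 0.001773
Wq = λ·E[S²]/(2(1−ρ)) = 18.36·0.001773/(2·0.4547) = 0.03579 hr

Final: 0.03579 hr


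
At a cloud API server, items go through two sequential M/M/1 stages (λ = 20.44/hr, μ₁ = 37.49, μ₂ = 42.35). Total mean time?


Each node sees arrival rate λ = 20.44/hr (tandem ⇒ throughput preserved).
W₁ = 1/(μ₁−λ) = 1/(37.49−20.44) = 0.05865 hr
W₂ = 1/(μ₂−λ) = 1/(42.35−20.44) = 0.04564 hr
W_total = W₁ + W₂ = 0.05865 + 0.04564 = 0.10429 hr

Final: 0.10429 hr


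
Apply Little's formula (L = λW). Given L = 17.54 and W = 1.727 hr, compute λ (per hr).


λ = L/W = 17.54/1.727 = 10.1563 /hr

Final: 10.1563 /hr


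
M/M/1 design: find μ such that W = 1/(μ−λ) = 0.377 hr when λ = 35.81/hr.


W = 1/(μ−λ) ⇒ μ − λ = 1/W = 1/0.377 = 2.6525
μ = λ + 1/W = 35.81 + 2.6525 = 38.4625 per hr

Final: 38.4625 /hr


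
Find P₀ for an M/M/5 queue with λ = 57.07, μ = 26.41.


a = λ/μ = 57.07/26.41 = 2.1609; ρ = a/c = 0.4322
Σ_{k=0}^{4} a^k/k! (terms k=0..4) = 1.00000 + 2.16092 + 2.33480 + 1.68177 + 0.90855 = 8.08604
Tail: a^5/(5!(1−ρ)) = 47.11914/(120·0.5678) = 0.69153
P₀ = 1/(8.08604 + 0.69153) = 1/8.77756 = 0.113927

Final: 0.113927


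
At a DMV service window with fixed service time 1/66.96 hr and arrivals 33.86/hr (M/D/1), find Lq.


ρ = 33.86/66.96 = 0.5057
M/D/1: Lq = ρ²/(2(1−ρ)) = 0.2557/(2·0.4943) = 0.25864

Final: 0.25864


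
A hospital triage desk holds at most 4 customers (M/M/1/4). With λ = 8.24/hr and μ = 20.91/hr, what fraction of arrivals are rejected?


ρ = λ/μ = 8.24/20.91 = 0.3941
P_K = (1−ρ)ρ^K/(1−ρ^(K+1)) = (0.6059·0.024115)/(1 − 0.009503)
= 0.014612/0.990497 = 0.014752

Final: 0.014752


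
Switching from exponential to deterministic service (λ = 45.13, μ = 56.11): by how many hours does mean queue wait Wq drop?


ρ = 45.13/56.11 = 0.8043
Wq(M/M/1) = ρ/(μ−λ) = 0.8043/10.98 = 0.07325 hr
Wq(M/D/1) = ρ/(2(μ−λ)) = 0.03663 hr
Savings = 0.07325 − 0.03663 = 0.03663 hr

Final: 0.03663 hr


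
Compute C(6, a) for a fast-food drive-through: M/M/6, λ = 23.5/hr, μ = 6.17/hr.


a = λ/μ = 3.8088; ρ = a/6 = 0.6348
P₀ = 0.020692 (from M/M/c formula)
C(c,a) = [a^c/(c!(1−ρ))]·P₀ = [3052.78479/(720·0.3652)]·0.020692
= 11.60976·0.020692 = 0.240228

Final: 0.240228


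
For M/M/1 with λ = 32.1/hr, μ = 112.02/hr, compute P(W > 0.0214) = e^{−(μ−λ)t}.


W ~ Exponential(μ−λ) for M/M/1.
μ − λ = 112.02 − 32.1 = 79.9200
P(W > t) = e^{−(μ−λ)t} = e^{−1.7103} = 0.180814

Final: 0.180814


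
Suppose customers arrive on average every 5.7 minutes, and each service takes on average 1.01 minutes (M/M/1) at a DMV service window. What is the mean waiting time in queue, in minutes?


λ = 60/5.7 = 10.5263 /hr
μ = 60/1.01 = 59.4059 /hr
ρ = λ/μ = 10.5263/59.4059 = 0.1772
Wq = ρ/(μ−λ) = 0.1772/(59.4059−10.5263) = 0.003625 hr
In minutes: 0.003625·60 = 0.2175 min

Final: 0.2175 min


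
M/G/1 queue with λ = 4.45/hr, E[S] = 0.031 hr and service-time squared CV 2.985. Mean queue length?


ρ = λ·E[S] = 4.45·0.031 = 0.1380
Lq = ρ²(1+C_s²)/(2(1−ρ)) = 0.01903·(1+2.985)/(2·0.8620)
= 0.01903·3.9850/1.7241 = 0.04399

Final: 0.04399


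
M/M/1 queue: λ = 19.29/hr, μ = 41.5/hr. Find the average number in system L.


ρ = λ/μ = 19.29/41.5 = 0.4648
L = ρ/(1−ρ) = 0.4648/(1 − 0.4648) = 0.4648/0.5352 = 0.8685

Final: 0.8685


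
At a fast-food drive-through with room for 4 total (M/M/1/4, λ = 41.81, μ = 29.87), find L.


ρ = 41.81/29.87 = 1.3997
L = ρ[1 − (K+1)ρ^K + Kρ^(K+1)] / [(1−ρ)(1−ρ^(K+1))]
Numerator: 1.3997·(1 − 5·3.838661 + 4·5.373098) = 4.617834
Denominator: (-0.3997)·(-4.373098) = 1.748068
L = 4.617834/1.748068 = 2.6417

Final: 2.6417


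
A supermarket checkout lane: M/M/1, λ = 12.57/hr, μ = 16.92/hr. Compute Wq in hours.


ρ = 12.57/16.92 = 0.7429
Wq = ρ/(μ−λ) = 0.7429/(16.92 − 12.57) = 0.7429/4.35 = 0.1708 hr

Final: 0.1708 hr


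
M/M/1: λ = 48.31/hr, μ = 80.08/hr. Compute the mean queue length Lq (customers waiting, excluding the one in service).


ρ = 48.31/80.08 = 0.6033
Lq = ρ²/(1−ρ) = 0.3639/0.3967 = 0.9173

Final: 0.9173


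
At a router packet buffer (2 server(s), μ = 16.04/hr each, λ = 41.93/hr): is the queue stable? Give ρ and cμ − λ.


Total capacity cμ = 2·16.04 = 32.08/hr
ρ = λ/(cμ) = 41.93/32.08 = 1.3070
Stable ⇔ ρ < 1: NO
Spare capacity = cμ − λ = 32.08 − 41.93 = -9.85/hr

Final: ρ = 1.3070; unstable; margin = -9.85/hr


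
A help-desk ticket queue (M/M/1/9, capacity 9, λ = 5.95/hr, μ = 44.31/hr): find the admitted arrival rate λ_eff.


ρ = 0.1343; P_K = (1−ρ)ρ^9/(1−ρ^10) = 0.00000001229
λ_eff = λ(1 − P_K) = 5.95·(1 − 0.00000001229) = 5.95·1.000000 = 5.9500 /hr

Final: 5.9500 /hr


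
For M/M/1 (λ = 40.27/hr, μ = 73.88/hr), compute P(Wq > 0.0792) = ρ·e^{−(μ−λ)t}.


ρ = 40.27/73.88 = 0.5451
P(Wq > t) = ρ·e^{−(μ−λ)t} = 0.5451·e^{−2.6619}
= 0.5451·0.069815 = 0.038054

Final: 0.038054


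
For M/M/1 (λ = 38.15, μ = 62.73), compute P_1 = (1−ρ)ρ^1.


ρ = 38.15/62.73 = 0.6082
P_n = (1−ρ)·ρ^n = (1 − 0.6082)·0.6082^1 = 0.3918·0.608162 = 0.238301

Final: 0.238301


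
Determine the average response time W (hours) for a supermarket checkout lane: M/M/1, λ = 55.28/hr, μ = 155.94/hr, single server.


W = 1/(μ−λ) = 1/(155.94 − 55.28) = 1/100.66 = 0.009934 hr

Final: 0.009934 hr


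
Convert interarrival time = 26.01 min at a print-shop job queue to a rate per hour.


λ = 1/(interarrival time) in consistent units.
1 hour = 60 min, so λ = 60/26.01 = 2.3068 per hour

Final: 2.3068 /hr


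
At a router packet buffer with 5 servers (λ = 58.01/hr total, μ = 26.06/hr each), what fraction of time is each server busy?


ρ = λ/(cμ) = 58.01/(5·26.06) = 58.01/130.30 = 0.4452

Final: 0.4452


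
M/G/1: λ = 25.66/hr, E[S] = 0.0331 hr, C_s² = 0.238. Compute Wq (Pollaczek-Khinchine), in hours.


ρ = λ·E[S] = 25.66·0.0331 = 0.8493
E[S²] = E[S]²(1+C_s²) = 0.0331²·(1+0.238) = 0.001356
Wq = λ·E[S²]/(2(1−ρ)) = 25.66·0.001356/(2·0.1507) = 0.11551 hr

Final: 0.11551 hr


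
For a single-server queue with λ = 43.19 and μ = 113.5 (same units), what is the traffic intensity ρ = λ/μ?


ρ = λ/μ = 43.19/113.5 = 0.3805

Final: 0.3805


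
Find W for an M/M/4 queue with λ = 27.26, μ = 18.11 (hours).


a = 1.5052; ρ = 0.3763; P₀ = 0.219804
Lq = P₀·a^c·ρ/(c!(1−ρ)²) = 0.04548
Wq = Lq/λ = 0.04548/27.26 = 0.001669 hr
W = Wq + 1/μ = 0.001669 + 0.05522 = 0.05689 hr

Final: 0.05689 hr


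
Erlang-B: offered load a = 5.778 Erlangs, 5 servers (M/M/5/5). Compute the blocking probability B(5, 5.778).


B(c,a) = (a^c/c!) / Σ_{k=0}^{c} a^k/k!
a^5/5! = 53.666892
Σ terms (k=0..5): 1.00000 + 5.77800 + 16.69264 + 32.15003 + 46.44072 + 53.66689 = 155.728278
B = 53.666892/155.728278 = 0.344619

Final: 0.344619


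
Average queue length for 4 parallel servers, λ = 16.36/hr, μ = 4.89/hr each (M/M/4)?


a = λ/μ = 3.3456; ρ = a/4 = 0.8364
P₀ = 0.020794
Lq = P₀·a^c·ρ / (c!·(1−ρ)²) = 0.020794·125.28462·0.8364/(24·0.02676)
= 3.39209

Final: 3.39209


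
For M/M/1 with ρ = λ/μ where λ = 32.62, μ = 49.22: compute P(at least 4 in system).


ρ = 32.62/49.22 = 0.6627
P(N ≥ n) = ρ^n = 0.6627^4 = 0.192917

Final: 0.192917


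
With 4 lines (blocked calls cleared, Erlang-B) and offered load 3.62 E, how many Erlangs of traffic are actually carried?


B(4,3.62) = 0.272749 (Erlang-B)
Carried load = a(1 − B) = 3.62·(1 − 0.272749) = 3.62·0.727251 = 2.6326 E

Final: 2.6326 Erlangs


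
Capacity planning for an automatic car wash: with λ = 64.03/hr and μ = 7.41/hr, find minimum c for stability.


Stability requires cμ > λ ⇔ c > λ/μ.
λ/μ = 64.03/7.41 = 8.6410
Minimum integer c = ⌊8.6410⌋ + 1 = 9
Check: 9·7.41 = 66.69 > 64.03, while 8·7.41 = 59.28 ≤ 64.03

Final: 9 servers


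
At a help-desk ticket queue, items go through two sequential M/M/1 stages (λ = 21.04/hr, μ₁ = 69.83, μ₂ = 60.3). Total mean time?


Each node sees arrival rate λ = 21.04/hr (tandem ⇒ throughput preserved).
W₁ = 1/(μ₁−λ) = 1/(69.83−21.04) = 0.02050 hr
W₂ = 1/(μ₂−λ) = 1/(60.3−21.04) = 0.02547 hr
W_total = W₁ + W₂ = 0.02050 + 0.02547 = 0.04597 hr

Final: 0.04597 hr


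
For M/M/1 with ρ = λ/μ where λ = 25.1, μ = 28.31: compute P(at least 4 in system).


ρ = 25.1/28.31 = 0.8866
P(N ≥ n) = ρ^n = 0.8866^4 = 0.617924

Final: 0.617924


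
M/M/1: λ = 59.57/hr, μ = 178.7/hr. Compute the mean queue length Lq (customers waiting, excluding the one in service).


ρ = 59.57/178.7 = 0.3334
Lq = ρ²/(1−ρ) = 0.1111/0.6666 = 0.1667

Final: 0.1667


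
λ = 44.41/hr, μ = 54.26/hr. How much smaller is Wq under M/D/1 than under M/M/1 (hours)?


ρ = 44.41/54.26 = 0.8185
Wq(M/M/1) = ρ/(μ−λ) = 0.8185/9.85 = 0.08309 hr
Wq(M/D/1) = ρ/(2(μ−λ)) = 0.04155 hr
Savings = 0.08309 − 0.04155 = 0.04155 hr

Final: 0.04155 hr


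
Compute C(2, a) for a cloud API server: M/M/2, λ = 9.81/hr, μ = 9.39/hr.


a = λ/μ = 1.0447; ρ = a/2 = 0.5224
P₀ = 0.313746 (from M/M/c formula)
C(c,a) = [a^c/(c!(1−ρ))]·P₀ = [1.09146/(2·0.4776)]·0.313746
= 1.14256·0.313746 = 0.358474

Final: 0.358474


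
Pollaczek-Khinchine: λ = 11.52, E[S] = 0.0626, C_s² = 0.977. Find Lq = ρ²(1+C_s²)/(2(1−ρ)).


ρ = λ·E[S] = 11.52·0.0626 = 0.7212
Lq = ρ²(1+C_s²)/(2(1−ρ)) = 0.5201·(1+0.977)/(2·0.2788)
= 0.5201·1.9770/0.5577 = 1.84358

Final: 1.84358


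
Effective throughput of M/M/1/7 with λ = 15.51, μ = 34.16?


ρ = 0.4540; P_K = (1−ρ)ρ^7/(1−ρ^8) = 0.002176
λ_eff = λ(1 − P_K) = 15.51·(1 − 0.002176) = 15.51·0.997824 = 15.4763 /hr

Final: 15.4763 /hr


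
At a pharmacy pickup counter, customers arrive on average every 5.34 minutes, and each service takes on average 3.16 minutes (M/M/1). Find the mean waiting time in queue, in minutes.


λ = 60/5.34 = 11.2360 /hr
μ = 60/3.16 = 18.9873 /hr
ρ = λ/μ = 11.2360/18.9873 = 0.5918
Wq = ρ/(μ−λ) = 0.5918/(18.9873−11.2360) = 0.07634 hr
In minutes: 0.07634·60 = 4.581 min

Final: 4.581 min


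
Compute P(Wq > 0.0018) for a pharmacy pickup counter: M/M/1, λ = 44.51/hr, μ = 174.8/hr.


ρ = 44.51/174.8 = 0.2546
P(Wq > t) = ρ·e^{−(μ−λ)t} = 0.2546·e^{−0.2345}
= 0.2546·0.790949 = 0.201402

Final: 0.201402


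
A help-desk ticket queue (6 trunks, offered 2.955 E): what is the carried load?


B(6,2.955) = 0.049714 (Erlang-B)
Carried load = a(1 − B) = 2.955·(1 − 0.049714) = 2.955·0.950286 = 2.8081 E

Final: 2.8081 Erlangs


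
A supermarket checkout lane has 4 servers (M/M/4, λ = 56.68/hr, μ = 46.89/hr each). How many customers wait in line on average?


a = λ/μ = 1.2088; ρ = a/4 = 0.3022
P₀ = 0.297511
Lq = P₀·a^c·ρ / (c!·(1−ρ)²) = 0.297511·2.13500·0.3022/(24·0.48693)
= 0.01643

Final: 0.01643


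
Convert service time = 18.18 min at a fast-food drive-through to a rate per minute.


μ = 1/(service time) in consistent units.
1 minute = 1 min, so μ = 1/18.18 = 0.05501 per minute

Final: 0.05501 /min


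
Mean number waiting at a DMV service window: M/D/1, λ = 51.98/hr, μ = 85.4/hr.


ρ = 51.98/85.4 = 0.6087
M/D/1: Lq = ρ²/(2(1−ρ)) = 0.3705/(2·0.3913) = 0.47335

Final: 0.47335


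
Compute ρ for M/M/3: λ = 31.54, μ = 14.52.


ρ = λ/(cμ) = 31.54/(3·14.52) = 31.54/43.56 = 0.7241

Final: 0.7241


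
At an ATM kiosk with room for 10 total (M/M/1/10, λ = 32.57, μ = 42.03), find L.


ρ = 32.57/42.03 = 0.7749
L = ρ[1 − (K+1)ρ^K + Kρ^(K+1)] / [(1−ρ)(1−ρ^(K+1))]
Numerator: 0.7749·(1 − 11·0.078088 + 10·0.060512) = 0.578212
Denominator: (0.2251)·(0.939488) = 0.211457
L = 0.578212/0.211457 = 2.7344

Final: 2.7344


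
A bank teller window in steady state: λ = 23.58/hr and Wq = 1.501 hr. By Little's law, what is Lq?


Lq = λWq = 23.58·1.501 = 35.3936

Final: 35.3936


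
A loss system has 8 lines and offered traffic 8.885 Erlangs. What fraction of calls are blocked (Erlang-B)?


B(c,a) = (a^c/c!) / Σ_{k=0}^{c} a^k/k!
a^8/8! = 963.249814
Σ terms (k=0..8): 1.00000 + 8.88500 + 39.47161 + 116.90176 + 259.66803 + 461.43009 + 683.30106 + 867.30428 + 963.24981 = 3401.211652
B = 963.249814/3401.211652 = 0.283208

Final: 0.283208


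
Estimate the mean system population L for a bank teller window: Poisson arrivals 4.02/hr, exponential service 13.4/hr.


ρ = λ/μ = 4.02/13.4 = 0.3000
L = ρ/(1−ρ) = 0.3000/(1 − 0.3000) = 0.3000/0.7000 = 0.4286

Final: 0.4286


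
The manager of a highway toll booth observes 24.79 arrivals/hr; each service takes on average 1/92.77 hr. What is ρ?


ρ = λ/μ = 24.79/92.77 = 0.2672

Final: 0.2672


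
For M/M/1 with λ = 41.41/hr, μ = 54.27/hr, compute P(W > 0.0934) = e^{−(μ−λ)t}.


W ~ Exponential(μ−λ) for M/M/1.
μ − λ = 54.27 − 41.41 = 12.8600
P(W > t) = e^{−(μ−λ)t} = e^{−1.2011} = 0.300856

Final: 0.300856


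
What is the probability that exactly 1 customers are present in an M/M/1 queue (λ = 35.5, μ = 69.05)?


ρ = 35.5/69.05 = 0.5141
P_n = (1−ρ)·ρ^n = (1 − 0.5141)·0.5141^1 = 0.4859·0.514120 = 0.249801

Final: 0.249801


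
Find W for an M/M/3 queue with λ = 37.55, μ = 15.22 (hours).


a = 2.4671; ρ = 0.8224; P₀ = 0.048539
Lq = P₀·a^c·ρ/(c!(1−ρ)²) = 3.16689
Wq = Lq/λ = 3.16689/37.55 = 0.08434 hr
W = Wq + 1/μ = 0.08434 + 0.06570 = 0.15004 hr

Final: 0.15004 hr


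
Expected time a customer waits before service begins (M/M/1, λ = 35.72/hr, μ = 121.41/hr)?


ρ = 35.72/121.41 = 0.2942
Wq = ρ/(μ−λ) = 0.2942/(121.41 − 35.72) = 0.2942/85.69 = 0.003433 hr

Final: 0.003433 hr


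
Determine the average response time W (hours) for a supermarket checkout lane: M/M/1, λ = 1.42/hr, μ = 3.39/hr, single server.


W = 1/(μ−λ) = 1/(3.39 − 1.42) = 1/1.97 = 0.5076 hr

Final: 0.5076 hr


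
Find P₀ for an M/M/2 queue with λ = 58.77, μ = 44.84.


a = λ/μ = 58.77/44.84 = 1.3107; ρ = a/c = 0.6553
Σ_{k=0}^{1} a^k/k! (terms k=0..1) = 1.00000 + 1.31066 = 2.31066
Tail: a^2/(2!(1−ρ)) = 1.71783/(2·0.3447) = 2.49199
P₀ = 1/(2.31066 + 2.49199) = 1/4.80265 = 0.208218

Final: 0.208218


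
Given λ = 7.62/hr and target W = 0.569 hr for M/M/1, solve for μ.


W = 1/(μ−λ) ⇒ μ − λ = 1/W = 1/0.569 = 1.7575
μ = λ + 1/W = 7.62 + 1.7575 = 9.3775 per hr

Final: 9.3775 /hr


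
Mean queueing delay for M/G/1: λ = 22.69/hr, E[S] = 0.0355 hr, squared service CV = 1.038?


ρ = λ·E[S] = 22.69·0.0355 = 0.8055
E[S²] = E[S]²(1+C_s²) = 0.0355²·(1+1.038) = 0.002568
Wq = λ·E[S²]/(2(1−ρ)) = 22.69·0.002568/(2·0.1945) = 0.14981 hr

Final: 0.14981 hr


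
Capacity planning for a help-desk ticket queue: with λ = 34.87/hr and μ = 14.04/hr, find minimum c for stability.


Stability requires cμ > λ ⇔ c > λ/μ.
λ/μ = 34.87/14.04 = 2.4836
Minimum integer c = ⌊2.4836⌋ + 1 = 3
Check: 3·14.04 = 42.12 > 34.87, while 2·14.04 = 28.08 ≤ 34.87

Final: 3 servers


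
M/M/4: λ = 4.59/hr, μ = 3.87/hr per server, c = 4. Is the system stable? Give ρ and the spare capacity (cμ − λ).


Total capacity cμ = 4·3.87 = 15.48/hr
ρ = λ/(cμ) = 4.59/15.48 = 0.2965
Stable ⇔ ρ < 1: YES
Spare capacity = cμ − λ = 15.48 − 4.59 = 10.89/hr

Final: ρ = 0.2965; stable; margin = 10.89/hr


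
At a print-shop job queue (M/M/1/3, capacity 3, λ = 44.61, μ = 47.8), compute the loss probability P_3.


ρ = λ/μ = 44.61/47.8 = 0.9333
P_K = (1−ρ)ρ^K/(1−ρ^(K+1)) = (0.06674·0.812855)/(1 − 0.758608)
= 0.054247/0.241392 = 0.224726

Final: 0.224726


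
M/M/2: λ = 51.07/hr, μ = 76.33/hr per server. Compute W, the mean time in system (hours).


a = 0.6691; ρ = 0.3345; P₀ = 0.498650
Lq = P₀·a^c·ρ/(c!(1−ρ)²) = 0.08431
Wq = Lq/λ = 0.08431/51.07 = 0.001651 hr
W = Wq + 1/μ = 0.001651 + 0.01310 = 0.01475 hr

Final: 0.01475 hr


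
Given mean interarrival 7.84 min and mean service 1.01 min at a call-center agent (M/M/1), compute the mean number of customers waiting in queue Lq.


λ = 60/7.84 = 7.6531 /hr
μ = 60/1.01 = 59.4059 /hr
ρ = λ/μ = 7.6531/59.4059 = 0.1288
Lq = ρ²/(1−ρ) = 0.01660/0.8712 = 0.01905

Final: 0.01905


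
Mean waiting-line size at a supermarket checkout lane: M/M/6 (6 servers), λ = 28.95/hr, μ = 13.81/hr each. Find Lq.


a = λ/μ = 2.0963; ρ = a/6 = 0.3494
P₀ = 0.122668
Lq = P₀·a^c·ρ / (c!·(1−ρ)²) = 0.122668·84.86514·0.3494/(720·0.42330)
= 0.01193

Final: 0.01193


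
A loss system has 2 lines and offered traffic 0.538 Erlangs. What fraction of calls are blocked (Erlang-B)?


B(c,a) = (a^c/c!) / Σ_{k=0}^{c} a^k/k!
a^2/2! = 0.144722
Σ terms (k=0..2): 1.00000 + 0.53800 + 0.14472 = 1.682722
B = 0.144722/1.682722 = 0.086005

Final: 0.086005


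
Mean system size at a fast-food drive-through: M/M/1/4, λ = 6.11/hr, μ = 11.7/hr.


ρ = 6.11/11.7 = 0.5222
L = ρ[1 − (K+1)ρ^K + Kρ^(K+1)] / [(1−ρ)(1−ρ^(K+1))]
Numerator: 0.5222·(1 − 5·0.074374 + 4·0.038840) = 0.409155
Denominator: (0.4778)·(0.961160) = 0.459221
L = 0.409155/0.459221 = 0.8910

Final: 0.8910


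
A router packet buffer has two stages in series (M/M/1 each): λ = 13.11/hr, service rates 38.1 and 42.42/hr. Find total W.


Each node sees arrival rate λ = 13.11/hr (tandem ⇒ throughput preserved).
W₁ = 1/(μ₁−λ) = 1/(38.1−13.11) = 0.04002 hr
W₂ = 1/(μ₂−λ) = 1/(42.42−13.11) = 0.03412 hr
W_total = W₁ + W₂ = 0.04002 + 0.03412 = 0.07413 hr

Final: 0.07413 hr


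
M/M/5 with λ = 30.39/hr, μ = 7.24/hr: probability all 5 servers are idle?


a = λ/μ = 30.39/7.24 = 4.1975; ρ = a/c = 0.8395
Σ_{k=0}^{4} a^k/k! (terms k=0..4) = 1.00000 + 4.19751 + 8.80956 + 12.32608 + 12.93473 = 39.26789
Tail: a^5/(5!(1−ρ)) = 1303.04877/(120·0.1605) = 67.65686
P₀ = 1/(39.26789 + 67.65686) = 1/106.92475 = 0.009352

Final: 0.009352


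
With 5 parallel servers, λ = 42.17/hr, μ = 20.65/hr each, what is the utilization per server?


ρ = λ/(cμ) = 42.17/(5·20.65) = 42.17/103.25 = 0.4084

Final: 0.4084


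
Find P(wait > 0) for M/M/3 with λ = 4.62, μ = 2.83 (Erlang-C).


a = λ/μ = 1.6325; ρ = a/3 = 0.5442
P₀ = 0.179991 (from M/M/c formula)
C(c,a) = [a^c/(c!(1−ρ))]·P₀ = [4.35077/(6·0.4558)]·0.179991
= 1.59079·0.179991 = 0.286327

Final: 0.286327


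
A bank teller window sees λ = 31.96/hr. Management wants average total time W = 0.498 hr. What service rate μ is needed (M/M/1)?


W = 1/(μ−λ) ⇒ μ − λ = 1/W = 1/0.498 = 2.0080
μ = λ + 1/W = 31.96 + 2.0080 = 33.9680 per hr

Final: 33.9680 /hr


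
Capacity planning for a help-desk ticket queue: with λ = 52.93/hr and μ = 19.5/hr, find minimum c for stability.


Stability requires cμ > λ ⇔ c > λ/μ.
λ/μ = 52.93/19.5 = 2.7144
Minimum integer c = ⌊2.7144⌋ + 1 = 3
Check: 3·19.5 = 58.50 > 52.93, while 2·19.5 = 39.00 ≤ 52.93

Final: 3 servers


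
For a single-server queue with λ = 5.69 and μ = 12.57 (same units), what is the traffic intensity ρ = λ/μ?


ρ = λ/μ = 5.69/12.57 = 0.4527

Final: 0.4527


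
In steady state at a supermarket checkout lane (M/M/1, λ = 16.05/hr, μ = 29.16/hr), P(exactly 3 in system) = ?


ρ = 16.05/29.16 = 0.5504
P_n = (1−ρ)·ρ^n = (1 − 0.5504)·0.5504^3 = 0.4496·0.166749 = 0.074968

Final: 0.074968


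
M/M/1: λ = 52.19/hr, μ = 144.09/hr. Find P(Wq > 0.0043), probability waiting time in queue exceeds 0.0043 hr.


ρ = 52.19/144.09 = 0.3622
P(Wq > t) = ρ·e^{−(μ−λ)t} = 0.3622·e^{−0.3952}
= 0.3622·0.673566 = 0.243968

Final: 0.243968


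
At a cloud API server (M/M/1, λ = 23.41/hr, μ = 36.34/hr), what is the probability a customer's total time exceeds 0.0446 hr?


W ~ Exponential(μ−λ) for M/M/1.
μ − λ = 36.34 − 23.41 = 12.9300
P(W > t) = e^{−(μ−λ)t} = e^{−0.5767} = 0.561761

Final: 0.561761


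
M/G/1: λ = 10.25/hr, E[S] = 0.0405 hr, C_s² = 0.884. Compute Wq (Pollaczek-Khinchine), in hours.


ρ = λ·E[S] = 10.25·0.0405 = 0.4151
E[S²] = E[S]²(1+C_s²) = 0.0405²·(1+0.884) = 0.003090
Wq = λ·E[S²]/(2(1−ρ)) = 10.25·0.003090/(2·0.5849) = 0.02708 hr

Final: 0.02708 hr


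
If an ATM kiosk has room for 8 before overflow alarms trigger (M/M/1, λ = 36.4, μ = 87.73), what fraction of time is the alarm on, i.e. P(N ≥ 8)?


ρ = 36.4/87.73 = 0.4149
P(N ≥ n) = ρ^n = 0.4149^8 = 0.0008783

Final: 0.0008783


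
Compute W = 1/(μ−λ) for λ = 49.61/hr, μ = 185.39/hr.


W = 1/(μ−λ) = 1/(185.39 − 49.61) = 1/135.78 = 0.007365 hr

Final: 0.007365 hr


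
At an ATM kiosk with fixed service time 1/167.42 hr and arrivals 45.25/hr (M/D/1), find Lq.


ρ = 45.25/167.42 = 0.2703
M/D/1: Lq = ρ²/(2(1−ρ)) = 0.07305/(2·0.7297) = 0.05005

Final: 0.05005


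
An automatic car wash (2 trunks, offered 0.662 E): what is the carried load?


B(2,0.662) = 0.116485 (Erlang-B)
Carried load = a(1 − B) = 0.662·(1 − 0.116485) = 0.662·0.883515 = 0.5849 E

Final: 0.5849 Erlangs


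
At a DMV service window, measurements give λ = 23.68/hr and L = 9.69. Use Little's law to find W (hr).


W = L/λ = 9.69/23.68 = 0.4092 hr

Final: 0.4092 hr


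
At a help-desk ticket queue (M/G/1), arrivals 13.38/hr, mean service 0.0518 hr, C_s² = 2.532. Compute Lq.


ρ = λ·E[S] = 13.38·0.0518 = 0.6931
Lq = ρ²(1+C_s²)/(2(1−ρ)) = 0.4804·(1+2.532)/(2·0.3069)
= 0.4804·3.5320/0.6138 = 2.76403

Final: 2.76403


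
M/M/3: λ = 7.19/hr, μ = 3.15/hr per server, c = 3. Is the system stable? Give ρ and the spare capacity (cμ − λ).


Total capacity cμ = 3·3.15 = 9.45/hr
ρ = λ/(cμ) = 7.19/9.45 = 0.7608
Stable ⇔ ρ < 1: YES
Spare capacity = cμ − λ = 9.45 − 7.19 = 2.26/hr

Final: ρ = 0.7608; stable; margin = 2.26/hr


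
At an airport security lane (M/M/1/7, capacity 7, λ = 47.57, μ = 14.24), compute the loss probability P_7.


ρ = λ/μ = 47.57/14.24 = 3.3406
P_K = (1−ρ)ρ^K/(1−ρ^(K+1)) = (-2.3406·4642.609276)/(1 − 15509.053601)
= -10866.444325/-15508.053601 = 0.700697

Final: 0.700697


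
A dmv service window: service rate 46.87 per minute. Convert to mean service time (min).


Mean service time = 1/μ = 1/46.87 minute = 0.02134 minute
In minutes: 0.02134 × 1 = 0.02134 min

Final: 0.02134 min


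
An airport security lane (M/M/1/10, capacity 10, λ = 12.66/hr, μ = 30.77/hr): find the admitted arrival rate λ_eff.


ρ = 0.4114; P_K = (1−ρ)ρ^10/(1−ρ^11) = 0.00008182
λ_eff = λ(1 − P_K) = 12.66·(1 − 0.00008182) = 12.66·0.999918 = 12.6590 /hr

Final: 12.6590 /hr


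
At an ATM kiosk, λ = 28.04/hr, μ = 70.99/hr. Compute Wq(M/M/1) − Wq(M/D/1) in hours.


ρ = 28.04/70.99 = 0.3950
Wq(M/M/1) = ρ/(μ−λ) = 0.3950/42.95 = 0.009196 hr
Wq(M/D/1) = ρ/(2(μ−λ)) = 0.004598 hr
Savings = 0.009196 − 0.004598 = 0.004598 hr

Final: 0.004598 hr


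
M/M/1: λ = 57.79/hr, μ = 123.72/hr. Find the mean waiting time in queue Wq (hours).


ρ = 57.79/123.72 = 0.4671
Wq = ρ/(μ−λ) = 0.4671/(123.72 − 57.79) = 0.4671/65.93 = 0.007085 hr

Final: 0.007085 hr


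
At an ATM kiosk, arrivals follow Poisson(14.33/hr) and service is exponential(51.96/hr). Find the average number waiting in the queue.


ρ = 14.33/51.96 = 0.2758
Lq = ρ²/(1−ρ) = 0.07606/0.7242 = 0.1050

Final: 0.1050


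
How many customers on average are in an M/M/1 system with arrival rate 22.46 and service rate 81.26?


ρ = λ/μ = 22.46/81.26 = 0.2764
L = ρ/(1−ρ) = 0.2764/(1 − 0.2764) = 0.2764/0.7236 = 0.3820

Final: 0.3820


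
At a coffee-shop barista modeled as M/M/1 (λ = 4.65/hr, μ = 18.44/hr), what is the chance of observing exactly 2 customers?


ρ = 4.65/18.44 = 0.2522
P_n = (1−ρ)·ρ^n = (1 − 0.2522)·0.2522^2 = 0.7478·0.063589 = 0.047554

Final: 0.047554


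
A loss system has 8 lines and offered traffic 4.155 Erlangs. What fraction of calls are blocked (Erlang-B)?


B(c,a) = (a^c/c!) / Σ_{k=0}^{c} a^k/k!
a^8/8! = 2.203168
Σ terms (k=0..8): 1.00000 + 4.15500 + 8.63201 + 11.95534 + 12.41861 + 10.31986 + 7.14650 + 4.24196 + 2.20317 = 62.072452
B = 2.203168/62.072452 = 0.035493

Final: 0.035493


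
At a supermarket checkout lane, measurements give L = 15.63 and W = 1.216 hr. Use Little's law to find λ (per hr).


λ = L/W = 15.63/1.216 = 12.8536 /hr

Final: 12.8536 /hr


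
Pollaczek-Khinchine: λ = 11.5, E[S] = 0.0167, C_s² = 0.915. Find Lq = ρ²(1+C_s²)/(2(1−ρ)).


ρ = λ·E[S] = 11.5·0.0167 = 0.1920
Lq = ρ²(1+C_s²)/(2(1−ρ)) = 0.03688·(1+0.915)/(2·0.8079)
= 0.03688·1.9150/1.6159 = 0.04371

Final: 0.04371


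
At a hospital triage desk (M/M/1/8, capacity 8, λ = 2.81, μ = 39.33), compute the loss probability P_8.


ρ = λ/μ = 2.81/39.33 = 0.07145
P_K = (1−ρ)ρ^K/(1−ρ^(K+1)) = (0.9286·6.790e-10)/(1 − 4.851e-11)
= 6.305e-10/1.000000 = 6.305e-10

Final: 6.305e-10


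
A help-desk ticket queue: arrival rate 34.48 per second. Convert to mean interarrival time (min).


Mean interarrival time = 1/λ = 1/34.48 second = 0.02900 second
In minutes: 0.02900 × 0.0166667 = 0.0004834 min

Final: 0.0004834 min


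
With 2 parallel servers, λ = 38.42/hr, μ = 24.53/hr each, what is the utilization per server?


ρ = λ/(cμ) = 38.42/(2·24.53) = 38.42/49.06 = 0.7831

Final: 0.7831


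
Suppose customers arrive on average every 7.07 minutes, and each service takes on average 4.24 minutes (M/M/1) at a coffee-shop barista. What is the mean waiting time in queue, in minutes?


λ = 60/7.07 = 8.4866 /hr
μ = 60/4.24 = 14.1509 /hr
ρ = λ/μ = 8.4866/14.1509 = 0.5997
Wq = ρ/(μ−λ) = 0.5997/(14.1509−8.4866) = 0.10588 hr
In minutes: 0.10588·60 = 6.353 min

Final: 6.353 min


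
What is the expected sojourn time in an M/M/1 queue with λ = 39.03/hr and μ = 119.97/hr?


W = 1/(μ−λ) = 1/(119.97 − 39.03) = 1/80.94 = 0.01235 hr

Final: 0.01235 hr


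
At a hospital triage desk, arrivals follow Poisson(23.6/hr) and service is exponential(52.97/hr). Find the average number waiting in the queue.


ρ = 23.6/52.97 = 0.4455
Lq = ρ²/(1−ρ) = 0.1985/0.5545 = 0.3580

Final: 0.3580


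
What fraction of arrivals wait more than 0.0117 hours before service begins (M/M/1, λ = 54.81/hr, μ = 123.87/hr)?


ρ = 54.81/123.87 = 0.4425
P(Wq > t) = ρ·e^{−(μ−λ)t} = 0.4425·e^{−0.8080}
= 0.4425·0.445748 = 0.197234

Final: 0.197234


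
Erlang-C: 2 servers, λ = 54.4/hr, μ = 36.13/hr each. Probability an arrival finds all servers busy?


a = λ/μ = 1.5057; ρ = a/2 = 0.7528
P₀ = 0.141007 (from M/M/c formula)
C(c,a) = [a^c/(c!(1−ρ))]·P₀ = [2.26705/(2·0.2472)]·0.141007
= 4.58615·0.141007 = 0.646681

Final: 0.646681


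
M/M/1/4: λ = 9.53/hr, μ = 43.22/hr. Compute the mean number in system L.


ρ = 9.53/43.22 = 0.2205
L = ρ[1 − (K+1)ρ^K + Kρ^(K+1)] / [(1−ρ)(1−ρ^(K+1))]
Numerator: 0.2205·(1 − 5·0.002364 + 4·0.0005212) = 0.218353
Denominator: (0.7795)·(0.999479) = 0.779094
L = 0.218353/0.779094 = 0.2803

Final: 0.2803


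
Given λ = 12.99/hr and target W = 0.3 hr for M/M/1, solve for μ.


W = 1/(μ−λ) ⇒ μ − λ = 1/W = 1/0.3 = 3.3333
μ = λ + 1/W = 12.99 + 3.3333 = 16.3233 per hr

Final: 16.3233 /hr


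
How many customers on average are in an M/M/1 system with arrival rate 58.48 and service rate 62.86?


ρ = λ/μ = 58.48/62.86 = 0.9303
L = ρ/(1−ρ) = 0.9303/(1 − 0.9303) = 0.9303/0.06968 = 13.3516

Final: 13.3516


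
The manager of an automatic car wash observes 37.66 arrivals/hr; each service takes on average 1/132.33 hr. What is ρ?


ρ = λ/μ = 37.66/132.33 = 0.2846

Final: 0.2846


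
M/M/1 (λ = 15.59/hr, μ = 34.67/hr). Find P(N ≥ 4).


ρ = 15.59/34.67 = 0.4497
P(N ≥ n) = ρ^n = 0.4497^4 = 0.040885

Final: 0.040885


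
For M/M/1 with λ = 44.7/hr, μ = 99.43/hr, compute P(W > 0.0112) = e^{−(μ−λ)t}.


W ~ Exponential(μ−λ) for M/M/1.
μ − λ = 99.43 − 44.7 = 54.7300
P(W > t) = e^{−(μ−λ)t} = e^{−0.6130} = 0.541736

Final: 0.541736


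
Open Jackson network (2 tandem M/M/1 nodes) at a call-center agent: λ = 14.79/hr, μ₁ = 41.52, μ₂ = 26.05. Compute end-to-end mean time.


Each node sees arrival rate λ = 14.79/hr (tandem ⇒ throughput preserved).
W₁ = 1/(μ₁−λ) = 1/(41.52−14.79) = 0.03741 hr
W₂ = 1/(μ₂−λ) = 1/(26.05−14.79) = 0.08881 hr
W_total = W₁ + W₂ = 0.03741 + 0.08881 = 0.12622 hr

Final: 0.12622 hr


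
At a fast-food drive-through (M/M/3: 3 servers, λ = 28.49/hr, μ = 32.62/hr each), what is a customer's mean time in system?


a = 0.8734; ρ = 0.2911; P₀ = 0.414690
Lq = P₀·a^c·ρ/(c!(1−ρ)²) = 0.02668
Wq = Lq/λ = 0.02668/28.49 = 0.0009364 hr
W = Wq + 1/μ = 0.0009364 + 0.03066 = 0.03159 hr

Final: 0.03159 hr


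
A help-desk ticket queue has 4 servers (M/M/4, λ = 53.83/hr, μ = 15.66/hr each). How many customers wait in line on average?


a = λ/μ = 3.4374; ρ = a/4 = 0.8594
P₀ = 0.017101
Lq = P₀·a^c·ρ / (c!·(1−ρ)²) = 0.017101·139.61449·0.8594/(24·0.01978)
= 4.32181

Final: 4.32181


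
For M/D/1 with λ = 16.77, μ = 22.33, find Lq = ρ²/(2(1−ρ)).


ρ = 16.77/22.33 = 0.7510
M/D/1: Lq = ρ²/(2(1−ρ)) = 0.5640/(2·0.2490) = 1.13259

Final: 1.13259


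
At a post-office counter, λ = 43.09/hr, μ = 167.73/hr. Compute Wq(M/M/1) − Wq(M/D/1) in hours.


ρ = 43.09/167.73 = 0.2569
Wq(M/M/1) = ρ/(μ−λ) = 0.2569/124.64 = 0.002061 hr
Wq(M/D/1) = ρ/(2(μ−λ)) = 0.001031 hr
Savings = 0.002061 − 0.001031 = 0.001031 hr

Final: 0.001031 hr


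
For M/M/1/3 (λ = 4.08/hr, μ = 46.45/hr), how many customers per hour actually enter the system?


ρ = 0.08784; P_K = (1−ρ)ρ^3/(1−ρ^4) = 0.0006182
λ_eff = λ(1 − P_K) = 4.08·(1 − 0.0006182) = 4.08·0.999382 = 4.0775 /hr

Final: 4.0775 /hr


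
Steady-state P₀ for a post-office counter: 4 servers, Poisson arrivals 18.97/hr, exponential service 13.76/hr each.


a = λ/μ = 18.97/13.76 = 1.3786; ρ = a/c = 0.3447
Σ_{k=0}^{3} a^k/k! (terms k=0..3) = 1.00000 + 1.37863 + 0.95032 + 0.43671 = 3.76566
Tail: a^4/(4!(1−ρ)) = 3.61240/(24·0.6553) = 0.22968
P₀ = 1/(3.76566 + 0.22968) = 1/3.99534 = 0.250292

Final: 0.250292


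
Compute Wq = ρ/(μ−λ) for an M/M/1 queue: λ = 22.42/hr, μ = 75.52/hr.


ρ = 22.42/75.52 = 0.2969
Wq = ρ/(μ−λ) = 0.2969/(75.52 − 22.42) = 0.2969/53.10 = 0.005591 hr

Final: 0.005591 hr


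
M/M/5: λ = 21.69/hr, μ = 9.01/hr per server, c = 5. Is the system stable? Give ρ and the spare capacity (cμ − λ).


Total capacity cμ = 5·9.01 = 45.05/hr
ρ = λ/(cμ) = 21.69/45.05 = 0.4815
Stable ⇔ ρ < 1: YES
Spare capacity = cμ − λ = 45.05 − 21.69 = 23.36/hr

Final: ρ = 0.4815; stable; margin = 23.36/hr


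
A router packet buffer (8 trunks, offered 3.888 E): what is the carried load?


B(8,3.888) = 0.027023 (Erlang-B)
Carried load = a(1 − B) = 3.888·(1 − 0.027023) = 3.888·0.972977 = 3.7829 E

Final: 3.7829 Erlangs


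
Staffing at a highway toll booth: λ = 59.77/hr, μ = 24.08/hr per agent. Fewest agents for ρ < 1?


Stability requires cμ > λ ⇔ c > λ/μ.
λ/μ = 59.77/24.08 = 2.4821
Minimum integer c = ⌊2.4821⌋ + 1 = 3
Check: 3·24.08 = 72.24 > 59.77, while 2·24.08 = 48.16 ≤ 59.77

Final: 3 servers


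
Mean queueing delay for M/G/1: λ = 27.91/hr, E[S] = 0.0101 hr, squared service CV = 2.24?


ρ = λ·E[S] = 27.91·0.0101 = 0.2819
E[S²] = E[S]²(1+C_s²) = 0.0101²·(1+2.24) = 0.0003305
Wq = λ·E[S²]/(2(1−ρ)) = 27.91·0.0003305/(2·0.7181) = 0.006423 hr

Final: 0.006423 hr


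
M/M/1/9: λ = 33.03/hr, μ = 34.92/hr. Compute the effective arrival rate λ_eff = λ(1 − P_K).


ρ = 0.9459; P_K = (1−ρ)ρ^9/(1−ρ^10) = 0.076864
λ_eff = λ(1 − P_K) = 33.03·(1 − 0.076864) = 33.03·0.923136 = 30.4912 /hr

Final: 30.4912 /hr
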